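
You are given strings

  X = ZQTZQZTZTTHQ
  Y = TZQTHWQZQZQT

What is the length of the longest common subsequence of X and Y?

7

Pick Z at X[1]=Y[2]; then Q at X[2]=Y[3]; then T at X[3]=Y[4]; then Z at X[4]=Y[8]; then Q at X[5]=Y[9]; then Z at X[6]=Y[10]; then T at X[10]=Y[12]; all 7 characters appear in both, in order, and the DP table's final entry dp[12][12] is also 7, so no common subsequence is longer.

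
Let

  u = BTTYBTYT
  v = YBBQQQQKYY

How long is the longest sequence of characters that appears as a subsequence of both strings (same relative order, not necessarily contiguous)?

3

One common subsequence of length 3: B at u[1]=v[3] → Y at u[4]=v[9] → Y at u[7]=v[10], and the DP table's final entry dp[8][10] is also 3, so no common subsequence is longer.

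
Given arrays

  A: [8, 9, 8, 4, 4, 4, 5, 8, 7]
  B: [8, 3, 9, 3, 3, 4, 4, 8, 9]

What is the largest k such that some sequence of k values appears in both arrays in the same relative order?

5

Pick 8 (A #1, B #1); then 9 (A #2, B #3); then 4 (A #5, B #6); then 4 (A #6, B #7); then 8 (A #8, B #8); all 5 values appear in both, in order. The LCS DP gives dp[9][9] = 5, so this is optimal.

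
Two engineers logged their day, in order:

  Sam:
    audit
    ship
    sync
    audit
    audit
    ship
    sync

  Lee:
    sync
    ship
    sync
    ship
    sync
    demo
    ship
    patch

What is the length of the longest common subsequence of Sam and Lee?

Taking ship at Sam[2]=Lee[2], sync at Sam[3]=Lee[3], ship at Sam[6]=Lee[4], sync at Sam[7]=Lee[5] gives a common subsequence of length 4. Since dp[7][8] = 4, nothing longer is possible.

4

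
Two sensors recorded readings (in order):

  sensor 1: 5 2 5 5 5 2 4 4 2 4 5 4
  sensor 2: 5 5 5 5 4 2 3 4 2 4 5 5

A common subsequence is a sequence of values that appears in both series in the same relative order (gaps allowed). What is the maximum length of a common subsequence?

Match 5 [1,1], then 5 [3,2], then 5 [4,3], then 5 [5,4], then 2 [6,6], then 4 [8,8], then 2 [9,9], then 4 [10,10], then 5 [11,12] — 9 values in the same relative order in both, and the DP table's final entry dp[12][12] is also 9, so no common subsequence is longer.

9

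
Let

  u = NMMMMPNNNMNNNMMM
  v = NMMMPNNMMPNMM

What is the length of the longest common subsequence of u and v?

11

Match N at u[1]=v[1] → M at u[3]=v[2] → M at u[4]=v[3] → M at u[5]=v[4] → P at u[6]=v[5] → N at u[7]=v[6] → N at u[8]=v[7] → M at u[10]=v[9] → N at u[13]=v[11] → M at u[15]=v[12] → M at u[16]=v[13] — 11 characters in the same relative order in both. dp[16][13] = 11 confirms this is the maximum.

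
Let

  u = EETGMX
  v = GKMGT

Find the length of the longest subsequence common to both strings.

2

Let dp[i][j] be the LCS length of the first i characters of u and the first j characters of v. dp[i][j] = dp[i-1][j-1]+1 when the i-th and j-th characters match, else max(dp[i-1][j], dp[i][j-1]).
    ·  G  K  M  G  T
 ·  0  0  0  0  0  0
 E  0  0  0  0  0  0
 E  0  0  0  0  0  0
 T  0  0  0  0  0  1
 G  0  1  1  1  1  1
 M  0  1  1  2  2  2
 X  0  1  1  2  2  2
dp[6][5] = 2. One LCS (by backtracking along matches): GM.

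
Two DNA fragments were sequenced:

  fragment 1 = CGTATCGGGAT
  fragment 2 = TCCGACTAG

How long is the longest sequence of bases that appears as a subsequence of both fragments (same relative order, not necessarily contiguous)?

5

Let dp[i][j] be the LCS length of the first i bases of fragment 1 and the first j bases of fragment 2. dp[i][j] = dp[i-1][j-1]+1 when the i-th and j-th bases match, else max(dp[i-1][j], dp[i][j-1]).
    ·  T  C  C  G  A  C  T  A  G
 ·  0  0  0  0  0  0  0  0  0  0
 C  0  0  1  1  1  1  1  1  1  1
 G  0  0  1  1  2  2  2  2  2  2
 T  0  1  1  1  2  2  2  3  3  3
 A  0  1  1  1  2  3  3  3  4  4
 T  0  1  1  1  2  3  3  4  4  4
 C  0  1  2  2  2  3  4  4  4  4
 G  0  1  2  2  3  3  4  4  4  5
 G  0  1  2  2  3  3  4  4  4  5
 G  0  1  2  2  3  3  4  4  4  5
 A  0  1  2  2  3  4  4  4  5  5
 T  0  1  2  2  3  4  4  5  5  5
dp[11][9] = 5. One LCS (by backtracking along matches): CGTAG.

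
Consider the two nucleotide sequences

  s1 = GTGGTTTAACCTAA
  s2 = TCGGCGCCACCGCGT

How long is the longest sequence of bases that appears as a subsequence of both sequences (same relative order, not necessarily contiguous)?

7

Taking G [1,3]; then G [3,4]; then G [4,6]; then A [8,9]; then C [10,11]; then C [11,13]; then T [12,15] gives a common subsequence of length 7. dp[14][15] = 7 confirms this is the maximum.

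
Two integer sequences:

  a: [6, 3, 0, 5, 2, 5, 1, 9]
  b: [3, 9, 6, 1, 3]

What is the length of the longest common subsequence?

One common subsequence of length 2: 6 (a #1, b #3); then 3 (a #2, b #5). dp[8][5] = 2 confirms this is the maximum.

2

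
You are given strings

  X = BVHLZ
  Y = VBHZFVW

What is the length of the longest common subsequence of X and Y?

Match B (X #1, Y #2), then H (X #3, Y #3), then Z (X #5, Y #4) — 3 characters in the same relative order in both. The LCS DP gives dp[5][7] = 3, so this is optimal.

3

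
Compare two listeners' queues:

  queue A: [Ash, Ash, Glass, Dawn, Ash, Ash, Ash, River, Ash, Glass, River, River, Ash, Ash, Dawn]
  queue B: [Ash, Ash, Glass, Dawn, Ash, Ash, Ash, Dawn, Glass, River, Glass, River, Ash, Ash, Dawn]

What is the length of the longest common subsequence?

Taking Ash [1,1] → Ash [2,2] → Glass [3,3] → Dawn [4,4] → Ash [5,5] → Ash [6,6] → Ash [7,7] → River [8,10] → Glass [10,11] → River [12,12] → Ash [13,13] → Ash [14,14] → Dawn [15,15] gives a common subsequence of length 13. dp[15][15] = 13 confirms this is the maximum.

13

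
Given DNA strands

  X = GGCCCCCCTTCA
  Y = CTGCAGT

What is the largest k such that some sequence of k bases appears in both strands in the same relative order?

Pick C at X[8]=Y[1], then T at X[9]=Y[2], then C at X[11]=Y[4], then A at X[12]=Y[5]; all 4 bases appear in both, in order. Since dp[12][7] = 4, nothing longer is possible.

4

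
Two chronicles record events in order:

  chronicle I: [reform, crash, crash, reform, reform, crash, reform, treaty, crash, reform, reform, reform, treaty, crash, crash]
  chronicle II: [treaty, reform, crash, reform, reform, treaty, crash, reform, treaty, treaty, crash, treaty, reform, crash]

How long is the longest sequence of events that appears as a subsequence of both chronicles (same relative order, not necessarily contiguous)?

10

Pick reform [1,2], crash [3,3], reform [4,4], reform [5,5], crash [6,7], reform [7,8], treaty [8,10], crash [9,11], reform [12,13], crash [15,14]; all 10 events appear in both, in order, and the DP table's final entry dp[15][14] is also 10, so no common subsequence is longer.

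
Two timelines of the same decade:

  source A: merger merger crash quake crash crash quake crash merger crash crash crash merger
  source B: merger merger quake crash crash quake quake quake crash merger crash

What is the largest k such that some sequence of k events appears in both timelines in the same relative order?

Match merger [1,1] → merger [2,2] → quake [4,3] → crash [5,4] → crash [6,5] → quake [7,8] → crash [8,9] → merger [9,10] → crash [12,11] — 9 events in the same relative order in both. dp[13][11] = 9 confirms this is the maximum.

9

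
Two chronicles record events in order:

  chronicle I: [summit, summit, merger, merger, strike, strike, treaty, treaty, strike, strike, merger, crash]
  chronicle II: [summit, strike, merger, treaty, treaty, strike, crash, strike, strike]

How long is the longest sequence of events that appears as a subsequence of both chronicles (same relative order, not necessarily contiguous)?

Pick summit [1,1], then merger [4,3], then treaty [7,4], then treaty [8,5], then strike [9,8], then strike [10,9]; all 6 events appear in both, in order. dp[12][9] = 6 confirms this is the maximum.

6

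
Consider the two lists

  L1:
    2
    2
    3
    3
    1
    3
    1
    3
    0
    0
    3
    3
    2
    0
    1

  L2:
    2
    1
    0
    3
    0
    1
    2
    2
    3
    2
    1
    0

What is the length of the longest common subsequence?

Pick 2 (L1 #2, L2 #1), then 1 (L1 #5, L2 #2), then 3 (L1 #6, L2 #4), then 1 (L1 #7, L2 #6), then 3 (L1 #12, L2 #9), then 2 (L1 #13, L2 #10), then 0 (L1 #14, L2 #12); all 7 values appear in both, in order. dp[15][12] = 7 confirms this is the maximum.

7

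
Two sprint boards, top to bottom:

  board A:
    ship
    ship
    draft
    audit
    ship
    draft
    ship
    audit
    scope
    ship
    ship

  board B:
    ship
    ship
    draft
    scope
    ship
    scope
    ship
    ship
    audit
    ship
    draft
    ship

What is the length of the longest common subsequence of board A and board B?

Pick ship (board A #1, board B #1), then ship (board A #2, board B #2), then draft (board A #3, board B #3), then ship (board A #5, board B #7), then ship (board A #7, board B #8), then audit (board A #8, board B #9), then ship (board A #10, board B #10), then ship (board A #11, board B #12); all 8 tasks appear in both, in order. Since dp[11][12] = 8, nothing longer is possible.

8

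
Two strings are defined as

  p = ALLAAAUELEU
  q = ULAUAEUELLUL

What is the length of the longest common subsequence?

Let dp[i][j] be the LCS length of the first i characters of p and the first j characters of q. dp[i][j] = dp[i-1][j-1]+1 when the i-th and j-th characters match, else max(dp[i-1][j], dp[i][j-1]).
    ·  U  L  A  U  A  E  U  E  L  L  U  L
 ·  0  0  0  0  0  0  0  0  0  0  0  0  0
 A  0  0  0  1  1  1  1  1  1  1  1  1  1
 L  0  0  1  1  1  1  1  1  1  2  2  2  2
 L  0  0  1  1  1  1  1  1  1  2  3  3  3
 A  0  0  1  2  2  2  2  2  2  2  3  3  3
 A  0  0  1  2  2  3  3  3  3  3  3  3  3
 A  0  0  1  2  2  3  3  3  3  3  3  3  3
 U  0  1  1  2  3  3  3  4  4  4  4  4  4
 E  0  1  1  2  3  3  4  4  5  5  5  5  5
 L  0  1  2  2  3  3  4  4  5  6  6  6  6
 E  0  1  2  2  3  3  4  4  5  6  6  6  6
 U  0  1  2  2  3  3  4  5  5  6  6  7  7
dp[11][12] = 7. One LCS (by backtracking along matches): LAAUELU.

7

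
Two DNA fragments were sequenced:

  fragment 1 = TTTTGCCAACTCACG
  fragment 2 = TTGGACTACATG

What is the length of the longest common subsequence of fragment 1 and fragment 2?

Pick T [1,1], then T [2,2], then G [5,4], then A [9,5], then C [10,6], then T [11,7], then C [12,9], then A [13,10], then G [15,12]; all 9 bases appear in both, in order. dp[15][12] = 9 confirms this is the maximum.

9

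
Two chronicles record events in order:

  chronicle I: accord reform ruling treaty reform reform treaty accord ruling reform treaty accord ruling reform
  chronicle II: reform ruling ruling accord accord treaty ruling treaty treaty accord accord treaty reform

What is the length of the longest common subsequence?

Match accord at chronicle I[1]=chronicle II[5], ruling at chronicle I[3]=chronicle II[7], treaty at chronicle I[4]=chronicle II[8], treaty at chronicle I[7]=chronicle II[9], accord at chronicle I[8]=chronicle II[11], treaty at chronicle I[11]=chronicle II[12], reform at chronicle I[14]=chronicle II[13] — 7 events in the same relative order in both. The LCS DP gives dp[14][13] = 7, so this is optimal.

7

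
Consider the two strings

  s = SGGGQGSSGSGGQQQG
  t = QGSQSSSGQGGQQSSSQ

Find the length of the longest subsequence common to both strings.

10

One common subsequence of length 10: S at s[1]=t[3] → Q at s[5]=t[4] → S at s[7]=t[6] → S at s[8]=t[7] → G at s[9]=t[8] → G at s[11]=t[10] → G at s[12]=t[11] → Q at s[13]=t[12] → Q at s[14]=t[13] → Q at s[15]=t[17]. dp[16][17] = 10 confirms this is the maximum.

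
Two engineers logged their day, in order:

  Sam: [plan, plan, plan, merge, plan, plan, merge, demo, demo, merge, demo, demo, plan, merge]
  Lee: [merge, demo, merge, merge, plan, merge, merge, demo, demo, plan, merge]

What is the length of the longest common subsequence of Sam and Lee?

8

Match merge [4,4]; then plan [6,5]; then merge [7,6]; then merge [10,7]; then demo [11,8]; then demo [12,9]; then plan [13,10]; then merge [14,11] — 8 tasks in the same relative order in both. The LCS DP gives dp[14][11] = 8, so this is optimal.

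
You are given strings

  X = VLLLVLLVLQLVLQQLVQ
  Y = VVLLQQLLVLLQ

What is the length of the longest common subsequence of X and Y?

10

Pick V (X #1, Y #1) → V (X #5, Y #2) → L (X #6, Y #3) → L (X #7, Y #4) → L (X #9, Y #7) → L (X #11, Y #8) → V (X #12, Y #9) → L (X #13, Y #10) → L (X #16, Y #11) → Q (X #18, Y #12); all 10 characters appear in both, in order. Since dp[18][12] = 10, nothing longer is possible.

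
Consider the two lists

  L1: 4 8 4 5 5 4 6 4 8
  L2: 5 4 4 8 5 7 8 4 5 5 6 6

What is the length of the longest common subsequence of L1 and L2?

6

One common subsequence of length 6: 4 at L1[1]=L2[3], 8 at L1[2]=L2[7], 4 at L1[3]=L2[8], 5 at L1[4]=L2[9], 5 at L1[5]=L2[10], 6 at L1[7]=L2[12], and the DP table's final entry dp[9][12] is also 6, so no common subsequence is longer.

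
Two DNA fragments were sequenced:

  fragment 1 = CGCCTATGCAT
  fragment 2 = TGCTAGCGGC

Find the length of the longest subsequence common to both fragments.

6

Pick G at fragment 1[2]=fragment 2[2], then C at fragment 1[4]=fragment 2[3], then T at fragment 1[5]=fragment 2[4], then A at fragment 1[6]=fragment 2[5], then G at fragment 1[8]=fragment 2[9], then C at fragment 1[9]=fragment 2[10]; all 6 bases appear in both, in order, and the DP table's final entry dp[11][10] is also 6, so no common subsequence is longer.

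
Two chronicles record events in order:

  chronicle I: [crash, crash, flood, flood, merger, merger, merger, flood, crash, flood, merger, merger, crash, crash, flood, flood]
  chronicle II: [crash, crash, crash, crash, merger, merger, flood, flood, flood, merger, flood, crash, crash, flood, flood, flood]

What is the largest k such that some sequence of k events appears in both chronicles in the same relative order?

Match crash [1,3]; then crash [2,4]; then merger [5,5]; then merger [6,6]; then flood [8,8]; then flood [10,9]; then merger [11,10]; then crash [13,12]; then crash [14,13]; then flood [15,15]; then flood [16,16] — 11 events in the same relative order in both, and the DP table's final entry dp[16][16] is also 11, so no common subsequence is longer.

11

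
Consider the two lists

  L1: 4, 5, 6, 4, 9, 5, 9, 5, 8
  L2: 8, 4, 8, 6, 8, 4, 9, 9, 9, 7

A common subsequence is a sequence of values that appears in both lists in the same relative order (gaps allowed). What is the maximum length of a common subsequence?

5

One common subsequence of length 5: 4 (L1 #1, L2 #2), then 6 (L1 #3, L2 #4), then 4 (L1 #4, L2 #6), then 9 (L1 #5, L2 #8), then 9 (L1 #7, L2 #9). The LCS DP gives dp[9][10] = 5, so this is optimal.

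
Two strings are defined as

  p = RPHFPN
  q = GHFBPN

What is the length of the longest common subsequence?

Pick H (p #3, q #2); then F (p #4, q #3); then P (p #5, q #5); then N (p #6, q #6); all 4 characters appear in both, in order. Since dp[6][6] = 4, nothing longer is possible.

4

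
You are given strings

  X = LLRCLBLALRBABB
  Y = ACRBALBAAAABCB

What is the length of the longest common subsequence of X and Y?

One common subsequence of length 8: R (X #3, Y #3); then B (X #6, Y #4); then A (X #8, Y #5); then L (X #9, Y #6); then B (X #11, Y #7); then A (X #12, Y #11); then B (X #13, Y #12); then B (X #14, Y #14). The LCS DP gives dp[14][14] = 8, so this is optimal.

8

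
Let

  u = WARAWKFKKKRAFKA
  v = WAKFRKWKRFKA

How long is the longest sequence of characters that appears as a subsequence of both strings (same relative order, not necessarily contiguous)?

10

Taking W (u #1, v #1), then A (u #4, v #2), then K (u #6, v #3), then F (u #7, v #4), then K (u #8, v #6), then K (u #10, v #8), then R (u #11, v #9), then F (u #13, v #10), then K (u #14, v #11), then A (u #15, v #12) gives a common subsequence of length 10, and the DP table's final entry dp[15][12] is also 10, so no common subsequence is longer.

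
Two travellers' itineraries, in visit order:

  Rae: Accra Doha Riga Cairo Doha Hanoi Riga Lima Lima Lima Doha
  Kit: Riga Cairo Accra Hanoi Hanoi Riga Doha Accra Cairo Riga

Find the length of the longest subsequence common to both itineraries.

One common subsequence of length 5: Riga (Rae #3, Kit #1), Cairo (Rae #4, Kit #2), Hanoi (Rae #6, Kit #5), Riga (Rae #7, Kit #6), Doha (Rae #11, Kit #7). The LCS DP gives dp[11][10] = 5, so this is optimal.

5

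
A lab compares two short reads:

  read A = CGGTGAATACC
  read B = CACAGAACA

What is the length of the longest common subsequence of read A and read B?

5

Let dp[i][j] be the LCS length of the first i bases of read A and the first j bases of read B. dp[i][j] = dp[i-1][j-1]+1 when the i-th and j-th bases match, else max(dp[i-1][j], dp[i][j-1]).
    ·  C  A  C  A  G  A  A  C  A
 ·  0  0  0  0  0  0  0  0  0  0
 C  0  1  1  1  1  1  1  1  1  1
 G  0  1  1  1  1  2  2  2  2  2
 G  0  1  1  1  1  2  2  2  2  2
 T  0  1  1  1  1  2  2  2  2  2
 G  0  1  1  1  1  2  2  2  2  2
 A  0  1  2  2  2  2  3  3  3  3
 A  0  1  2  2  3  3  3  4  4  4
 T  0  1  2  2  3  3  3  4  4  4
 A  0  1  2  2  3  3  4  4  4  5
 C  0  1  2  3  3  3  4  4  5  5
 C  0  1  2  3  3  3  4  4  5  5
dp[11][9] = 5. One LCS (by backtracking along matches): CGAAA.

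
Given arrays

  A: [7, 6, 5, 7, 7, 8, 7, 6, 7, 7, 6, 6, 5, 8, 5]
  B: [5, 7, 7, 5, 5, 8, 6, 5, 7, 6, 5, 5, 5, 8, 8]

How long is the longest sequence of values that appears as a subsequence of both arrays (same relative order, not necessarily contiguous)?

Match 5 [3,1], 7 [4,2], 7 [5,3], 8 [6,6], 6 [8,7], 7 [10,9], 6 [11,10], 5 [13,13], 8 [14,15] — 9 values in the same relative order in both, and the DP table's final entry dp[15][15] is also 9, so no common subsequence is longer.

9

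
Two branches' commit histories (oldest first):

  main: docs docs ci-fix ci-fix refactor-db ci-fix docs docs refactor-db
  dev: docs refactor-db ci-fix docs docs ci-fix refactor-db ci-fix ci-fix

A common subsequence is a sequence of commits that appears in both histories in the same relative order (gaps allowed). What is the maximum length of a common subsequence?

One common subsequence of length 6: docs [2,1]; then refactor-db [5,2]; then ci-fix [6,3]; then docs [7,4]; then docs [8,5]; then refactor-db [9,7]. Since dp[9][9] = 6, nothing longer is possible.

6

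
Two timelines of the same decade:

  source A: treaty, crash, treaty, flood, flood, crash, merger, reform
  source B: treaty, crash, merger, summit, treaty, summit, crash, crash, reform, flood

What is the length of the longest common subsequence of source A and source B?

5

Pick treaty [1,1] → crash [2,2] → treaty [3,5] → crash [6,8] → reform [8,9]; all 5 events appear in both, in order, and the DP table's final entry dp[8][10] is also 5, so no common subsequence is longer.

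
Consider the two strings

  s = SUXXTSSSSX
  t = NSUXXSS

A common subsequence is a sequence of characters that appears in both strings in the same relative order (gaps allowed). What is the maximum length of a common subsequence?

6

Let dp[i][j] be the LCS length of the first i characters of s and the first j characters of t. dp[i][j] = dp[i-1][j-1]+1 when the i-th and j-th characters match, else max(dp[i-1][j], dp[i][j-1]).
    ·  N  S  U  X  X  S  S
 ·  0  0  0  0  0  0  0  0
 S  0  0  1  1  1  1  1  1
 U  0  0  1  2  2  2  2  2
 X  0  0  1  2  3  3  3  3
 X  0  0  1  2  3  4  4  4
 T  0  0  1  2  3  4  4  4
 S  0  0  1  2  3  4  5  5
 S  0  0  1  2  3  4  5  6
 S  0  0  1  2  3  4  5  6
 S  0  0  1  2  3  4  5  6
 X  0  0  1  2  3  4  5  6
dp[10][7] = 6. One LCS (by backtracking along matches): SUXXSS.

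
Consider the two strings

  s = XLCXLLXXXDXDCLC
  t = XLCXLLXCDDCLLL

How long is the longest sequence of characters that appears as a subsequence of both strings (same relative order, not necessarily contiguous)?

One common subsequence of length 11: X at s[1]=t[1], L at s[2]=t[2], C at s[3]=t[3], X at s[4]=t[4], L at s[5]=t[5], L at s[6]=t[6], X at s[7]=t[7], D at s[10]=t[9], D at s[12]=t[10], C at s[13]=t[11], L at s[14]=t[14]. dp[15][14] = 11 confirms this is the maximum.

11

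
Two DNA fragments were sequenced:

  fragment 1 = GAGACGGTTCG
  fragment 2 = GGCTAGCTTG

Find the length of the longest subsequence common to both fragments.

7

Let dp[i][j] be the LCS length of the first i bases of fragment 1 and the first j bases of fragment 2. dp[i][j] = dp[i-1][j-1]+1 when the i-th and j-th bases match, else max(dp[i-1][j], dp[i][j-1]).
    ·  G  G  C  T  A  G  C  T  T  G
 ·  0  0  0  0  0  0  0  0  0  0  0
 G  0  1  1  1  1  1  1  1  1  1  1
 A  0  1  1  1  1  2  2  2  2  2  2
 G  0  1  2  2  2  2  3  3  3  3  3
 A  0  1  2  2  2  3  3  3  3  3  3
 C  0  1  2  3  3  3  3  4  4  4  4
 G  0  1  2  3  3  3  4  4  4  4  5
 G  0  1  2  3  3  3  4  4  4  4  5
 T  0  1  2  3  4  4  4  4  5  5  5
 T  0  1  2  3  4  4  4  4  5  6  6
 C  0  1  2  3  4  4  4  5  5  6  6
 G  0  1  2  3  4  4  5  5  5  6  7
dp[11][10] = 7. One LCS (by backtracking along matches): GAGCTTG.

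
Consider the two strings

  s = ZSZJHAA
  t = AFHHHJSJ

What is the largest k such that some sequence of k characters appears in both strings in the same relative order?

Taking S at s[2]=t[7], J at s[4]=t[8] gives a common subsequence of length 2. dp[7][8] = 2 confirms this is the maximum.

2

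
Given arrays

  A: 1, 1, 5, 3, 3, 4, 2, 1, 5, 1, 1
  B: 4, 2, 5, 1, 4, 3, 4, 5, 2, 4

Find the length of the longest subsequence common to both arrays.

4

Pick 1 [1,4], 3 [5,6], 4 [6,7], 2 [7,9]; all 4 values appear in both, in order, and the DP table's final entry dp[11][10] is also 4, so no common subsequence is longer.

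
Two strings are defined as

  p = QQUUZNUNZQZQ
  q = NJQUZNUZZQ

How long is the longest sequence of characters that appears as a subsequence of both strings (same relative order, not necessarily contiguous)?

8

Let dp[i][j] be the LCS length of the first i characters of p and the first j characters of q. dp[i][j] = dp[i-1][j-1]+1 when the i-th and j-th characters match, else max(dp[i-1][j], dp[i][j-1]).
    ·  N  J  Q  U  Z  N  U  Z  Z  Q
 ·  0  0  0  0  0  0  0  0  0  0  0
 Q  0  0  0  1  1  1  1  1  1  1  1
 Q  0  0  0  1  1  1  1  1  1  1  2
 U  0  0  0  1  2  2  2  2  2  2  2
 U  0  0  0  1  2  2  2  3  3  3  3
 Z  0  0  0  1  2  3  3  3  4  4  4
 N  0  1  1  1  2  3  4  4  4  4  4
 U  0  1  1  1  2  3  4  5  5  5  5
 N  0  1  1  1  2  3  4  5  5  5  5
 Z  0  1  1  1  2  3  4  5  6  6  6
 Q  0  1  1  2  2  3  4  5  6  6  7
 Z  0  1  1  2  2  3  4  5  6  7  7
 Q  0  1  1  2  2  3  4  5  6  7  8
dp[12][10] = 8. One LCS (by backtracking along matches): QUZNUZZQ.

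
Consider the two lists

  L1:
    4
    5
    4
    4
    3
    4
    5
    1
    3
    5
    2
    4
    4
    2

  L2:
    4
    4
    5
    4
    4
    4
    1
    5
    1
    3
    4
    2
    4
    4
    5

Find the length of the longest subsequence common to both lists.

Match 4 [1,2] → 5 [2,3] → 4 [3,4] → 4 [4,5] → 4 [6,6] → 5 [7,8] → 1 [8,9] → 3 [9,10] → 2 [11,12] → 4 [12,13] → 4 [13,14] — 11 values in the same relative order in both. Since dp[14][15] = 11, nothing longer is possible.

11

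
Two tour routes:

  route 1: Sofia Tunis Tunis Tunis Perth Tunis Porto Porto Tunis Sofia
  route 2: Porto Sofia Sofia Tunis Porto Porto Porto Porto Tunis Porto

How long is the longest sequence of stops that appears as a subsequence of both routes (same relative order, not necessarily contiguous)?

Match Sofia (route 1 #1, route 2 #3), then Tunis (route 1 #2, route 2 #4), then Porto (route 1 #7, route 2 #7), then Porto (route 1 #8, route 2 #8), then Tunis (route 1 #9, route 2 #9) — 5 stops in the same relative order in both. The LCS DP gives dp[10][10] = 5, so this is optimal.

5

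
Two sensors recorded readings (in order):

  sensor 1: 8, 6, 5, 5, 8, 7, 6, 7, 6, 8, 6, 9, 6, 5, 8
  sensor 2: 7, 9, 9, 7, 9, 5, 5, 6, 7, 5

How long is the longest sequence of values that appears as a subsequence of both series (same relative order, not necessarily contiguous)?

Taking 5 at sensor 1[3]=sensor 2[6], then 5 at sensor 1[4]=sensor 2[7], then 6 at sensor 1[7]=sensor 2[8], then 7 at sensor 1[8]=sensor 2[9], then 5 at sensor 1[14]=sensor 2[10] gives a common subsequence of length 5. Since dp[15][10] = 5, nothing longer is possible.

5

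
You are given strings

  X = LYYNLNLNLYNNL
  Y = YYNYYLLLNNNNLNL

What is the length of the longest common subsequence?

9

Pick Y at X[2]=Y[1], Y at X[3]=Y[2], N at X[4]=Y[3], L at X[5]=Y[8], N at X[6]=Y[11], N at X[8]=Y[12], L at X[9]=Y[13], N at X[12]=Y[14], L at X[13]=Y[15]; all 9 characters appear in both, in order. The LCS DP gives dp[13][15] = 9, so this is optimal.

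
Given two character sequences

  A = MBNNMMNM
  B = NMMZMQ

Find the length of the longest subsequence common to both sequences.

Let dp[i][j] be the LCS length of the first i characters of A and the first j characters of B. dp[i][j] = dp[i-1][j-1]+1 when the i-th and j-th characters match, else max(dp[i-1][j], dp[i][j-1]).
    ·  N  M  M  Z  M  Q
 ·  0  0  0  0  0  0  0
 M  0  0  1  1  1  1  1
 B  0  0  1  1  1  1  1
 N  0  1  1  1  1  1  1
 N  0  1  1  1  1  1  1
 M  0  1  2  2  2  2  2
 M  0  1  2  3  3  3  3
 N  0  1  2  3  3  3  3
 M  0  1  2  3  3  4  4
dp[8][6] = 4. One LCS (by backtracking along matches): NMMM.

4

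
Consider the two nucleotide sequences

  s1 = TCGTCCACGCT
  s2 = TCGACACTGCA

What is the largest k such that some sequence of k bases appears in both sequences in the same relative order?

Let dp[i][j] be the LCS length of the first i bases of s1 and the first j bases of s2. dp[i][j] = dp[i-1][j-1]+1 when the i-th and j-th bases match, else max(dp[i-1][j], dp[i][j-1]).
    ·  T  C  G  A  C  A  C  T  G  C  A
 ·  0  0  0  0  0  0  0  0  0  0  0  0
 T  0  1  1  1  1  1  1  1  1  1  1  1
 C  0  1  2  2  2  2  2  2  2  2  2  2
 G  0  1  2  3  3  3  3  3  3  3  3  3
 T  0  1  2  3  3  3  3  3  4  4  4  4
 C  0  1  2  3  3  4  4  4  4  4  5  5
 C  0  1  2  3  3  4  4  5  5  5  5  5
 A  0  1  2  3  4  4  5  5  5  5  5  6
 C  0  1  2  3  4  5  5  6  6  6  6  6
 G  0  1  2  3  4  5  5  6  6  7  7  7
 C  0  1  2  3  4  5  5  6  6  7  8  8
 T  0  1  2  3  4  5  5  6  7  7  8  8
dp[11][11] = 8. One LCS (by backtracking along matches): TCGCACGC.

8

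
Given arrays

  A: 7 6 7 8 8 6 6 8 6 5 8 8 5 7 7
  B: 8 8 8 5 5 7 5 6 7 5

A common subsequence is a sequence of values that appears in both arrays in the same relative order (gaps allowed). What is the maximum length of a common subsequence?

Match 8 (A #4, B #1); then 8 (A #5, B #2); then 8 (A #8, B #3); then 5 (A #10, B #4); then 5 (A #13, B #5); then 7 (A #14, B #6); then 7 (A #15, B #9) — 7 values in the same relative order in both, and the DP table's final entry dp[15][10] is also 7, so no common subsequence is longer.

7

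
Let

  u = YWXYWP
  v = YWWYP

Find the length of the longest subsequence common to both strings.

Pick Y (u #1, v #1), W (u #2, v #3), Y (u #4, v #4), P (u #6, v #5); all 4 characters appear in both, in order. dp[6][5] = 4 confirms this is the maximum.

4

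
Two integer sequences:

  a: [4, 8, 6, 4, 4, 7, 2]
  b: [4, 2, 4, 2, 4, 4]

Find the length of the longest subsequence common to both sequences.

Match 4 at a[1]=b[3], 4 at a[4]=b[5], 4 at a[5]=b[6] — 3 values in the same relative order in both, and the DP table's final entry dp[7][6] is also 3, so no common subsequence is longer.

3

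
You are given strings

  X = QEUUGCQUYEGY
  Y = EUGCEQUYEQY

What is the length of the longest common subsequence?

Let dp[i][j] be the LCS length of the first i characters of X and the first j characters of Y. dp[i][j] = dp[i-1][j-1]+1 when the i-th and j-th characters match, else max(dp[i-1][j], dp[i][j-1]).
    ·  E  U  G  C  E  Q  U  Y  E  Q  Y
 ·  0  0  0  0  0  0  0  0  0  0  0  0
 Q  0  0  0  0  0  0  1  1  1  1  1  1
 E  0  1  1  1  1  1  1  1  1  2  2  2
 U  0  1  2  2  2  2  2  2  2  2  2  2
 U  0  1  2  2  2  2  2  3  3  3  3  3
 G  0  1  2  3  3  3  3  3  3  3  3  3
 C  0  1  2  3  4  4  4  4  4  4  4  4
 Q  0  1  2  3  4  4  5  5  5  5  5  5
 U  0  1  2  3  4  4  5  6  6  6  6  6
 Y  0  1  2  3  4  4  5  6  7  7  7  7
 E  0  1  2  3  4  5  5  6  7  8  8  8
 G  0  1  2  3  4  5  5  6  7  8  8  8
 Y  0  1  2  3  4  5  5  6  7  8  8  9
dp[12][11] = 9. One LCS (by backtracking along matches): EUGCQUYEY.

9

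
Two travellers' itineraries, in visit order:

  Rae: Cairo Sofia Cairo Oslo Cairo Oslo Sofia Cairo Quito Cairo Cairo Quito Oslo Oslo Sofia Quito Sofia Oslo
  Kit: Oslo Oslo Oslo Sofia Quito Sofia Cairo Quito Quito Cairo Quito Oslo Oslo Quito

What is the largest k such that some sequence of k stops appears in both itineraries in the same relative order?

10

Taking Oslo (Rae #4, Kit #2); then Oslo (Rae #6, Kit #3); then Sofia (Rae #7, Kit #6); then Cairo (Rae #8, Kit #7); then Quito (Rae #9, Kit #9); then Cairo (Rae #11, Kit #10); then Quito (Rae #12, Kit #11); then Oslo (Rae #13, Kit #12); then Oslo (Rae #14, Kit #13); then Quito (Rae #16, Kit #14) gives a common subsequence of length 10. The LCS DP gives dp[18][14] = 10, so this is optimal.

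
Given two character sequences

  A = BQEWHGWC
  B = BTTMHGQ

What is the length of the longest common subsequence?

Taking B [1,1], H [5,5], G [6,6] gives a common subsequence of length 3. Since dp[8][7] = 3, nothing longer is possible.

3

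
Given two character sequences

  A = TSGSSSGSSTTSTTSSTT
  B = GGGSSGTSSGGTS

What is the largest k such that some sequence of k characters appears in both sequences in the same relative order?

Pick G [3,3]; then S [5,4]; then S [6,5]; then G [7,6]; then S [8,8]; then S [9,9]; then T [14,12]; then S [16,13]; all 8 characters appear in both, in order. The LCS DP gives dp[18][13] = 8, so this is optimal.

8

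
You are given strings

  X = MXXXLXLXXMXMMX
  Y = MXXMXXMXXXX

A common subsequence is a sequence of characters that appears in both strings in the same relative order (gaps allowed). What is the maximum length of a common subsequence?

9

Taking M [1,1], X [2,2], X [3,3], X [4,5], X [6,6], X [8,8], X [9,9], X [11,10], X [14,11] gives a common subsequence of length 9. The LCS DP gives dp[14][11] = 9, so this is optimal.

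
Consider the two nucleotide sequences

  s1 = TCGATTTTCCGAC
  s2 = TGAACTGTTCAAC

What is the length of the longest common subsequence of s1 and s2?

Pick T at s1[1]=s2[1] → G at s1[3]=s2[2] → A at s1[4]=s2[4] → T at s1[5]=s2[6] → T at s1[7]=s2[8] → T at s1[8]=s2[9] → C at s1[9]=s2[10] → A at s1[12]=s2[12] → C at s1[13]=s2[13]; all 9 bases appear in both, in order. Since dp[13][13] = 9, nothing longer is possible.

9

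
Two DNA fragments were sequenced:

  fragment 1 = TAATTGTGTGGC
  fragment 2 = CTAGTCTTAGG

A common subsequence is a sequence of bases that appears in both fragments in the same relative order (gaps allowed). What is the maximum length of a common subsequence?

7

Pick T [1,2] → A [2,3] → T [4,5] → T [5,7] → T [7,8] → G [10,10] → G [11,11]; all 7 bases appear in both, in order, and the DP table's final entry dp[12][11] is also 7, so no common subsequence is longer.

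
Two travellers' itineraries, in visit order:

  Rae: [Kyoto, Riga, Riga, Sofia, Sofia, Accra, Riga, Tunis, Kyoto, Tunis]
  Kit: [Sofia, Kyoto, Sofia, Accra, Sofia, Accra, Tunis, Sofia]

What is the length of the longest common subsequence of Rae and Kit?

5

One common subsequence of length 5: Kyoto (Rae #1, Kit #2), then Sofia (Rae #4, Kit #3), then Sofia (Rae #5, Kit #5), then Accra (Rae #6, Kit #6), then Tunis (Rae #8, Kit #7). The LCS DP gives dp[10][8] = 5, so this is optimal.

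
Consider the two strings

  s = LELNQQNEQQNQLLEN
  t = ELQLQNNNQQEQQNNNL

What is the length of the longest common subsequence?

10

Pick L (s #1, t #2), L (s #3, t #4), N (s #4, t #8), Q (s #5, t #9), Q (s #6, t #10), E (s #8, t #11), Q (s #9, t #12), Q (s #10, t #13), N (s #11, t #16), L (s #14, t #17); all 10 characters appear in both, in order. Since dp[16][17] = 10, nothing longer is possible.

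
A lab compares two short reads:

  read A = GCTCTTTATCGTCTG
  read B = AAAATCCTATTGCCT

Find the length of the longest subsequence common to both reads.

8

Pick C [2,6] → C [4,7] → T [5,8] → T [6,10] → T [7,11] → C [10,13] → C [13,14] → T [14,15]; all 8 bases appear in both, in order. The LCS DP gives dp[15][15] = 8, so this is optimal.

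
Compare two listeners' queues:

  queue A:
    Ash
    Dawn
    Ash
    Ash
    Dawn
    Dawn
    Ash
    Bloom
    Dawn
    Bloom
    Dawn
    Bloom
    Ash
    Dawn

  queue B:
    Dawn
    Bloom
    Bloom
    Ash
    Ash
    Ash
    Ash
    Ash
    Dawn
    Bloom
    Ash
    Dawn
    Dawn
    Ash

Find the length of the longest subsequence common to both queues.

One common subsequence of length 8: Ash at queue A[1]=queue B[6], Ash at queue A[3]=queue B[7], Ash at queue A[4]=queue B[8], Dawn at queue A[5]=queue B[9], Ash at queue A[7]=queue B[11], Dawn at queue A[9]=queue B[12], Dawn at queue A[11]=queue B[13], Ash at queue A[13]=queue B[14]. The LCS DP gives dp[14][14] = 8, so this is optimal.

8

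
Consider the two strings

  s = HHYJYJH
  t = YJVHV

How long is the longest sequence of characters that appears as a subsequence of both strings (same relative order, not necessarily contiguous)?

3

Let dp[i][j] be the LCS length of the first i characters of s and the first j characters of t. dp[i][j] = dp[i-1][j-1]+1 when the i-th and j-th characters match, else max(dp[i-1][j], dp[i][j-1]).
    ·  Y  J  V  H  V
 ·  0  0  0  0  0  0
 H  0  0  0  0  1  1
 H  0  0  0  0  1  1
 Y  0  1  1  1  1  1
 J  0  1  2  2  2  2
 Y  0  1  2  2  2  2
 J  0  1  2  2  2  2
 H  0  1  2  2  3  3
dp[7][5] = 3. One LCS (by backtracking along matches): YJH.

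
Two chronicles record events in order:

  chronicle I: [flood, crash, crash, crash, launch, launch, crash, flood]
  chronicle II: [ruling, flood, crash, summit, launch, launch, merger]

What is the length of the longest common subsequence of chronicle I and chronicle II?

4

Match flood at chronicle I[1]=chronicle II[2], crash at chronicle I[2]=chronicle II[3], launch at chronicle I[5]=chronicle II[5], launch at chronicle I[6]=chronicle II[6] — 4 events in the same relative order in both. Since dp[8][7] = 4, nothing longer is possible.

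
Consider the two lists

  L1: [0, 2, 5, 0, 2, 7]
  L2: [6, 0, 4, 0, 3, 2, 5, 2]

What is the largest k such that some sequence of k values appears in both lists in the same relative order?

4

Let dp[i][j] be the LCS length of the first i values of L1 and the first j values of L2. dp[i][j] = dp[i-1][j-1]+1 when the i-th and j-th values match, else max(dp[i-1][j], dp[i][j-1]).
    ·  6  0  4  0  3  2  5  2
 ·  0  0  0  0  0  0  0  0  0
 0  0  0  1  1  1  1  1  1  1
 2  0  0  1  1  1  1  2  2  2
 5  0  0  1  1  1  1  2  3  3
 0  0  0  1  1  2  2  2  3  3
 2  0  0  1  1  2  2  3  3  4
 7  0  0  1  1  2  2  3  3  4
dp[6][8] = 4. One LCS (by backtracking along matches): 0, 2, 5, 2.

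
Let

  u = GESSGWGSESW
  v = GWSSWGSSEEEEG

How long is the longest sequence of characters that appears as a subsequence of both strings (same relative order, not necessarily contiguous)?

7

One common subsequence of length 7: G [1,1], then S [3,3], then S [4,4], then W [6,5], then G [7,6], then S [8,8], then E [9,12]. The LCS DP gives dp[11][13] = 7, so this is optimal.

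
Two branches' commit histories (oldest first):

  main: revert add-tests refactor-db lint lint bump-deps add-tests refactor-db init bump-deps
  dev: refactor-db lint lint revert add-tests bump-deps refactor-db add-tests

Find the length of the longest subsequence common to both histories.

5

Pick refactor-db (main #3, dev #1); then lint (main #4, dev #2); then lint (main #5, dev #3); then bump-deps (main #6, dev #6); then add-tests (main #7, dev #8); all 5 commits appear in both, in order. The LCS DP gives dp[10][8] = 5, so this is optimal.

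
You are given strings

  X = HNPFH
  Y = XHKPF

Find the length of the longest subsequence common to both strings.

3

Taking H at X[1]=Y[2]; then P at X[3]=Y[4]; then F at X[4]=Y[5] gives a common subsequence of length 3. Since dp[5][5] = 3, nothing longer is possible.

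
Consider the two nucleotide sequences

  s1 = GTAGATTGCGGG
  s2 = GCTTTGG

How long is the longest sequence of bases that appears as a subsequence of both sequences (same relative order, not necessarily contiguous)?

6

Let dp[i][j] be the LCS length of the first i bases of s1 and the first j bases of s2. dp[i][j] = dp[i-1][j-1]+1 when the i-th and j-th bases match, else max(dp[i-1][j], dp[i][j-1]).
    ·  G  C  T  T  T  G  G
 ·  0  0  0  0  0  0  0  0
 G  0  1  1  1  1  1  1  1
 T  0  1  1  2  2  2  2  2
 A  0  1  1  2  2  2  2  2
 G  0  1  1  2  2  2  3  3
 A  0  1  1  2  2  2  3  3
 T  0  1  1  2  3  3  3  3
 T  0  1  1  2  3  4  4  4
 G  0  1  1  2  3  4  5  5
 C  0  1  2  2  3  4  5  5
 G  0  1  2  2  3  4  5  6
 G  0  1  2  2  3  4  5  6
 G  0  1  2  2  3  4  5  6
dp[12][7] = 6. One LCS (by backtracking along matches): GTTTGG.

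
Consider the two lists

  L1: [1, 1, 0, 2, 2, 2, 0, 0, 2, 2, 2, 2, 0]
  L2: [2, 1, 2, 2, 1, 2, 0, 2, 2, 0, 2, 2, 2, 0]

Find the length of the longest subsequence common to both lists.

10

Taking 1 at L1[1]=L2[2], 1 at L1[2]=L2[5], 0 at L1[3]=L2[7], 2 at L1[5]=L2[8], 2 at L1[6]=L2[9], 0 at L1[8]=L2[10], 2 at L1[10]=L2[11], 2 at L1[11]=L2[12], 2 at L1[12]=L2[13], 0 at L1[13]=L2[14] gives a common subsequence of length 10. dp[13][14] = 10 confirms this is the maximum.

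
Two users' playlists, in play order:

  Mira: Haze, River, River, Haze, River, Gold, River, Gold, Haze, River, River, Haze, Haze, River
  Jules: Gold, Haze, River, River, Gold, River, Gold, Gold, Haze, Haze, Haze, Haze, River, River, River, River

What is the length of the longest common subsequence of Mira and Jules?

10

Taking Haze (Mira #1, Jules #2), then River (Mira #2, Jules #3), then River (Mira #3, Jules #4), then River (Mira #5, Jules #6), then Gold (Mira #6, Jules #7), then Gold (Mira #8, Jules #8), then Haze (Mira #9, Jules #12), then River (Mira #10, Jules #14), then River (Mira #11, Jules #15), then River (Mira #14, Jules #16) gives a common subsequence of length 10. Since dp[14][16] = 10, nothing longer is possible.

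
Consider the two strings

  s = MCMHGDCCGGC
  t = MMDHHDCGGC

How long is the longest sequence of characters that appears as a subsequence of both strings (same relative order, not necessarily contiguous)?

8

Let dp[i][j] be the LCS length of the first i characters of s and the first j characters of t. dp[i][j] = dp[i-1][j-1]+1 when the i-th and j-th characters match, else max(dp[i-1][j], dp[i][j-1]).
    ·  M  M  D  H  H  D  C  G  G  C
 ·  0  0  0  0  0  0  0  0  0  0  0
 M  0  1  1  1  1  1  1  1  1  1  1
 C  0  1  1  1  1  1  1  2  2  2  2
 M  0  1  2  2  2  2  2  2  2  2  2
 H  0  1  2  2  3  3  3  3  3  3  3
 G  0  1  2  2  3  3  3  3  4  4  4
 D  0  1  2  3  3  3  4  4  4  4  4
 C  0  1  2  3  3  3  4  5  5  5  5
 C  0  1  2  3  3  3  4  5  5  5  6
 G  0  1  2  3  3  3  4  5  6  6  6
 G  0  1  2  3  3  3  4  5  6  7  7
 C  0  1  2  3  3  3  4  5  6  7  8
dp[11][10] = 8. One LCS (by backtracking along matches): MMHDCGGC.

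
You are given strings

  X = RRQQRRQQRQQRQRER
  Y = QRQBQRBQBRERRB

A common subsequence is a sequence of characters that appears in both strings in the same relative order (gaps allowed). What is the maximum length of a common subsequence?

Match Q at X[4]=Y[1], then R at X[6]=Y[2], then Q at X[7]=Y[3], then Q at X[8]=Y[5], then R at X[9]=Y[6], then Q at X[10]=Y[8], then R at X[12]=Y[10], then R at X[14]=Y[12], then R at X[16]=Y[13] — 9 characters in the same relative order in both. The LCS DP gives dp[16][14] = 9, so this is optimal.

9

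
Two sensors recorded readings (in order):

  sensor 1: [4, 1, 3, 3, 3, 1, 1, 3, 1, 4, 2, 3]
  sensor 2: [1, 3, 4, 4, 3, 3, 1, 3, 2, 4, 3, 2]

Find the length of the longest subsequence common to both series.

Let dp[i][j] be the LCS length of the first i values of sensor 1 and the first j values of sensor 2. dp[i][j] = dp[i-1][j-1]+1 when the i-th and j-th values match, else max(dp[i-1][j], dp[i][j-1]).
    ·  1  3  4  4  3  3  1  3  2  4  3  2
 ·  0  0  0  0  0  0  0  0  0  0  0  0  0
 4  0  0  0  1  1  1  1  1  1  1  1  1  1
 1  0  1  1  1  1  1  1  2  2  2  2  2  2
 3  0  1  2  2  2  2  2  2  3  3  3  3  3
 3  0  1  2  2  2  3  3  3  3  3  3  4  4
 3  0  1  2  2  2  3  4  4  4  4  4  4  4
 1  0  1  2  2  2  3  4  5  5  5  5  5  5
 1  0  1  2  2  2  3  4  5  5  5  5  5  5
 3  0  1  2  2  2  3  4  5  6  6  6  6  6
 1  0  1  2  2  2  3  4  5  6  6  6  6  6
 4  0  1  2  3  3  3  4  5  6  6  7  7  7
 2  0  1  2  3  3  3  4  5  6  7  7  7  8
 3  0  1  2  3  3  4  4  5  6  7  7  8  8
dp[12][12] = 8. One LCS (by backtracking along matches): 1, 3, 3, 3, 1, 3, 4, 2.

8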